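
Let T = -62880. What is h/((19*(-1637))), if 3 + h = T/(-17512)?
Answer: -1293/68084467 ≈ -1.8991e-5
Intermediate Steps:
h = 1293/2189 (h = -3 - 62880/(-17512) = -3 - 62880*(-1/17512) = -3 + 7860/2189 = 1293/2189 ≈ 0.59068)
h/((19*(-1637))) = 1293/(2189*((19*(-1637)))) = (1293/2189)/(-31103) = (1293/2189)*(-1/31103) = -1293/68084467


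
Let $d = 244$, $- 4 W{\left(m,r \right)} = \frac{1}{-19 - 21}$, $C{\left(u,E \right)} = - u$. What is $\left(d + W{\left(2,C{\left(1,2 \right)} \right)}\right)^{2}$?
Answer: $\frac{1524199681}{25600} \approx 59539.0$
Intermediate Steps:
$W{\left(m,r \right)} = \frac{1}{160}$ ($W{\left(m,r \right)} = - \frac{1}{4 \left(-19 - 21\right)} = - \frac{1}{4 \left(-40\right)} = \left(- \frac{1}{4}\right) \left(- \frac{1}{40}\right) = \frac{1}{160}$)
$\left(d + W{\left(2,C{\left(1,2 \right)} \right)}\right)^{2} = \left(244 + \frac{1}{160}\right)^{2} = \left(\frac{39041}{160}\right)^{2} = \frac{1524199681}{25600}$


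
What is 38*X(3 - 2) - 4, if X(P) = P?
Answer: 34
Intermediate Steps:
38*X(3 - 2) - 4 = 38*(3 - 2) - 4 = 38*1 - 4 = 38 - 4 = 34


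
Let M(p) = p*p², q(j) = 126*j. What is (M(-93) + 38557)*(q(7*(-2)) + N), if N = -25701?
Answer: 21032697000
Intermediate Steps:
M(p) = p³
(M(-93) + 38557)*(q(7*(-2)) + N) = ((-93)³ + 38557)*(126*(7*(-2)) - 25701) = (-804357 + 38557)*(126*(-14) - 25701) = -765800*(-1764 - 25701) = -765800*(-27465) = 21032697000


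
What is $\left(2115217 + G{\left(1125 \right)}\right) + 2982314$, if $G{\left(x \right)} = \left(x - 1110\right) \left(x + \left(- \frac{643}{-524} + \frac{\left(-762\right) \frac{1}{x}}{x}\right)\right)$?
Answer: $\frac{75373829557529}{14737500} \approx 5.1144 \cdot 10^{6}$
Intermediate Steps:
$G{\left(x \right)} = \left(-1110 + x\right) \left(\frac{643}{524} + x - \frac{762}{x^{2}}\right)$ ($G{\left(x \right)} = \left(-1110 + x\right) \left(x - \left(- \frac{643}{524} + \frac{762}{x^{2}}\right)\right) = \left(-1110 + x\right) \left(x + \left(\frac{643}{524} - \frac{762}{x^{2}}\right)\right) = \left(-1110 + x\right) \left(\frac{643}{524} + x - \frac{762}{x^{2}}\right)$)
$\left(2115217 + G{\left(1125 \right)}\right) + 2982314 = \left(2115217 - \left(\frac{654335355}{524} - 1265625 - \frac{18796}{28125} + \frac{254}{375}\right)\right) + 2982314 = \left(2115217 - - \frac{248966445029}{14737500}\right) + 2982314 = \left(2115217 + \frac{248966445029}{14737500}\right) + 2982314 = \frac{31421976982529}{14737500} + 2982314 = \frac{75373829557529}{14737500}$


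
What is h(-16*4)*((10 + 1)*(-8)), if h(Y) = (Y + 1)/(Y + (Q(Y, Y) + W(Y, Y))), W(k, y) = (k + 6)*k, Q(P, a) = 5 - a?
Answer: 88/59 ≈ 1.4915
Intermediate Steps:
W(k, y) = k*(6 + k) (W(k, y) = (6 + k)*k = k*(6 + k))
h(Y) = (1 + Y)/(5 + Y*(6 + Y)) (h(Y) = (Y + 1)/(Y + ((5 - Y) + Y*(6 + Y))) = (1 + Y)/(Y + (5 - Y + Y*(6 + Y))) = (1 + Y)/(5 + Y*(6 + Y)))
h(-16*4)*((10 + 1)*(-8)) = ((10 + 1)*(-8))/(5 - 16*4) = (11*(-8))/(5 - 64) = -88/(-59) = -1/59*(-88) = 88/59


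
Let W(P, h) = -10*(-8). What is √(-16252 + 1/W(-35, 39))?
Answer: I*√6500795/20 ≈ 127.48*I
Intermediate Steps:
W(P, h) = 80
√(-16252 + 1/W(-35, 39)) = √(-16252 + 1/80) = √(-1300159/80) = I*√6500795/20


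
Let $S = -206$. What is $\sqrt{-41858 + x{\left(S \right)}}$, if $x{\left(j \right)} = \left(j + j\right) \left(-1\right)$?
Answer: $i \sqrt{41446} \approx 203.58 i$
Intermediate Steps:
$x{\left(j \right)} = - 2 j$ ($x{\left(j \right)} = 2 j \left(-1\right) = - 2 j$)
$\sqrt{-41858 + x{\left(S \right)}} = \sqrt{-41858 - -412} = \sqrt{-41858 + 412} = \sqrt{-41446} = i \sqrt{41446}$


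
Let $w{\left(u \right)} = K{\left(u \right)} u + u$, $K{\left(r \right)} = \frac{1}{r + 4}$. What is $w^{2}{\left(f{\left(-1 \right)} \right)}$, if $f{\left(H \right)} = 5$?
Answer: $\frac{2500}{81} \approx 30.864$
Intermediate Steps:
$K{\left(r \right)} = \frac{1}{4 + r}$
$w{\left(u \right)} = u + \frac{u}{4 + u}$ ($w{\left(u \right)} = \frac{u}{4 + u} + u = u + \frac{u}{4 + u}$)
$w^{2}{\left(f{\left(-1 \right)} \right)} = \left(\frac{5 \left(5 + 5\right)}{4 + 5}\right)^{2} = \left(5 \cdot \frac{1}{9} \cdot 10\right)^{2} = \left(\frac{50}{9}\right)^{2} = \frac{2500}{81}$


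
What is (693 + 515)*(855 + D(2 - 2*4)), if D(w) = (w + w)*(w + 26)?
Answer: 742920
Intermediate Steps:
D(w) = 2*w*(26 + w) (D(w) = (2*w)*(26 + w) = 2*w*(26 + w))
(693 + 515)*(855 + D(2 - 2*4)) = (693 + 515)*(855 + 2*(2 - 2*4)*(26 + (2 - 2*4))) = 1208*(855 + 2*(2 - 8)*(26 + (2 - 8))) = 1208*(855 + 2*(-6)*(26 - 6)) = 1208*(855 + 2*(-6)*20) = 1208*(855 - 240) = 1208*615 = 742920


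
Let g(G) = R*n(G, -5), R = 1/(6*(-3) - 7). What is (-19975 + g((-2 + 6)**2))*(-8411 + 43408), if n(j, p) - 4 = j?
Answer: -3495465363/5 ≈ -6.9909e+8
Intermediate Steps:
n(j, p) = 4 + j
R = -1/25 (R = 1/(-18 - 7) = 1/(-25) = -1/25 ≈ -0.040000)
g(G) = -4/25 - G/25 (g(G) = -(4 + G)/25 = -4/25 - G/25)
(-19975 + g((-2 + 6)**2))*(-8411 + 43408) = (-19975 + (-4/25 - (-2 + 6)**2/25))*(-8411 + 43408) = (-19975 + (-4/25 - 1/25*4**2))*34997 = (-19975 + (-4/25 - 1/25*16))*34997 = (-19975 + (-4/25 - 16/25))*34997 = (-19975 - 4/5)*34997 = -99879/5*34997 = -3495465363/5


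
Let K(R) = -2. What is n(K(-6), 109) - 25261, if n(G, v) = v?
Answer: -25152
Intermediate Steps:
n(K(-6), 109) - 25261 = 109 - 25261 = -25152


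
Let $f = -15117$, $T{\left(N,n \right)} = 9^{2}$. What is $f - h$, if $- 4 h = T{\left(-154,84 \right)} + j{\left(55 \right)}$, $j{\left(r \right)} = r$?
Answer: $-15083$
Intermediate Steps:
$T{\left(N,n \right)} = 81$
$h = -34$ ($h = - \frac{81 + 55}{4} = \left(- \frac{1}{4}\right) 136 = -34$)
$f - h = -15117 - -34 = -15117 + 34 = -15083$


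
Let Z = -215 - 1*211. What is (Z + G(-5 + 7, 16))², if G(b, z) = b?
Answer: 179776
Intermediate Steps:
Z = -426 (Z = -215 - 211 = -426)
(Z + G(-5 + 7, 16))² = (-426 + (-5 + 7))² = (-426 + 2)² = (-424)² = 179776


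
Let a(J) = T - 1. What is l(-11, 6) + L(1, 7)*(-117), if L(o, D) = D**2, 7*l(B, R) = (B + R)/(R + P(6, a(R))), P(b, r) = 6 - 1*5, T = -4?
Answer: -280922/49 ≈ -5733.1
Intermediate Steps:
a(J) = -5 (a(J) = -4 - 1 = -5)
P(b, r) = 1 (P(b, r) = 6 - 5 = 1)
l(B, R) = (B + R)/(7*(1 + R)) (l(B, R) = ((B + R)/(R + 1))/7 = ((B + R)/(1 + R))/7 = (B + R)/(7*(1 + R)))
l(-11, 6) + L(1, 7)*(-117) = (-11 + 6)/(7*(1 + 6)) + 7**2*(-117) = (1/7)*(-5)/7 + 49*(-117) = (1/7)*(1/7)*(-5) - 5733 = -5/49 - 5733 = -280922/49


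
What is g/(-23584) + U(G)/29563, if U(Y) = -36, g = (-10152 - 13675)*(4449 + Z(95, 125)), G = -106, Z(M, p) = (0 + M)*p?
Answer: 261331490675/15845768 ≈ 16492.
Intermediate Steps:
Z(M, p) = M*p
g = -388951948 (g = (-10152 - 13675)*(4449 + 95*125) = -23827*(4449 + 11875) = -23827*16324 = -388951948)
g/(-23584) + U(G)/29563 = -388951948/(-23584) - 36/29563 = -388951948*(-1/23584) - 36*1/29563 = 8839817/536 - 36/29563 = 261331490675/15845768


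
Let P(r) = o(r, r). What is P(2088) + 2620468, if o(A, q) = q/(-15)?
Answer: 13101644/5 ≈ 2.6203e+6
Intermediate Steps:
o(A, q) = -q/15 (o(A, q) = q*(-1/15) = -q/15)
P(r) = -r/15
P(2088) + 2620468 = -1/15*2088 + 2620468 = -696/5 + 2620468 = 13101644/5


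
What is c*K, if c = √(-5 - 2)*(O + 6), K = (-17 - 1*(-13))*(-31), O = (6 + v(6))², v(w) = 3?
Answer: 10788*I*√7 ≈ 28542.0*I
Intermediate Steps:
O = 81 (O = (6 + 3)² = 9² = 81)
K = 124 (K = (-17 + 13)*(-31) = -4*(-31) = 124)
c = 87*I*√7 (c = √(-5 - 2)*(81 + 6) = √(-7)*87 = (I*√7)*87 = 87*I*√7 ≈ 230.18*I)
c*K = (87*I*√7)*124 = 10788*I*√7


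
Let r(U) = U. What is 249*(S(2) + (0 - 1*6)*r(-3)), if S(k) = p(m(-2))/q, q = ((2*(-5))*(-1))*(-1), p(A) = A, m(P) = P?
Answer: 22659/5 ≈ 4531.8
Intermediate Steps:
q = -10 (q = -10*(-1)*(-1) = 10*(-1) = -10)
S(k) = ⅕ (S(k) = -2/(-10) = -2*(-⅒) = ⅕)
249*(S(2) + (0 - 1*6)*r(-3)) = 249*(⅕ + (0 - 1*6)*(-3)) = 249*(⅕ + (0 - 6)*(-3)) = 249*(⅕ - 6*(-3)) = 249*(⅕ + 18) = 249*(91/5) = 22659/5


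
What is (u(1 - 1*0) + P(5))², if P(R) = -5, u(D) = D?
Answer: 16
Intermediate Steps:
(u(1 - 1*0) + P(5))² = ((1 - 1*0) - 5)² = ((1 + 0) - 5)² = (1 - 5)² = (-4)² = 16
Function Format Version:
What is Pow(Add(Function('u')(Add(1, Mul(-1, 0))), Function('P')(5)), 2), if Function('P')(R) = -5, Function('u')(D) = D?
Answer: 16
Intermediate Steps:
Pow(Add(Function('u')(Add(1, Mul(-1, 0))), Function('P')(5)), 2) = Pow(Add(Add(1, Mul(-1, 0)), -5), 2) = Pow(Add(Add(1, 0), -5), 2) = Pow(Add(1, -5), 2) = Pow(-4, 2) = 16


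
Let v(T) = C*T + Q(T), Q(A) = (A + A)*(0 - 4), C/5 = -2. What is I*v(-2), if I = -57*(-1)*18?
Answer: 36936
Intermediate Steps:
C = -10 (C = 5*(-2) = -10)
Q(A) = -8*A (Q(A) = (2*A)*(-4) = -8*A)
v(T) = -18*T (v(T) = -10*T - 8*T = -18*T)
I = 1026 (I = 57*18 = 1026)
I*v(-2) = 1026*(-18*(-2)) = 1026*36 = 36936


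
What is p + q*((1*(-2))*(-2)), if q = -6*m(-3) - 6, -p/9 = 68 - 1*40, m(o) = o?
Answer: -204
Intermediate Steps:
p = -252 (p = -9*(68 - 1*40) = -9*(68 - 40) = -9*28 = -252)
q = 12 (q = -6*(-3) - 6 = 18 - 6 = 12)
p + q*((1*(-2))*(-2)) = -252 + 12*((1*(-2))*(-2)) = -252 + 12*(-2*(-2)) = -252 + 12*4 = -252 + 48 = -204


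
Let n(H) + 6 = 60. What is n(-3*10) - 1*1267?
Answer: -1213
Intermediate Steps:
n(H) = 54 (n(H) = -6 + 60 = 54)
n(-3*10) - 1*1267 = 54 - 1*1267 = 54 - 1267 = -1213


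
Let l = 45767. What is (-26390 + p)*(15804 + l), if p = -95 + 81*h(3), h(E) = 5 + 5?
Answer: -1580835425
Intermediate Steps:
h(E) = 10
p = 715 (p = -95 + 81*10 = -95 + 810 = 715)
(-26390 + p)*(15804 + l) = (-26390 + 715)*(15804 + 45767) = -25675*61571 = -1580835425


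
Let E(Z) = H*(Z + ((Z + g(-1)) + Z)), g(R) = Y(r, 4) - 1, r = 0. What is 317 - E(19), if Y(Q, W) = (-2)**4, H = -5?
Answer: 677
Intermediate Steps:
Y(Q, W) = 16
g(R) = 15 (g(R) = 16 - 1 = 15)
E(Z) = -75 - 15*Z (E(Z) = -5*(Z + ((Z + 15) + Z)) = -5*(Z + ((15 + Z) + Z)) = -5*(Z + (15 + 2*Z)) = -5*(15 + 3*Z) = -75 - 15*Z)
317 - E(19) = 317 - (-75 - 15*19) = 317 - (-75 - 285) = 317 - 1*(-360) = 317 + 360 = 677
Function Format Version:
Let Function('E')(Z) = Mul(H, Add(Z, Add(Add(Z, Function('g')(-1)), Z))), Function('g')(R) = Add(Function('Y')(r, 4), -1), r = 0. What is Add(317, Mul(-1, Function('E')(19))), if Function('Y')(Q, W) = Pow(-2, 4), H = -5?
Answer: 677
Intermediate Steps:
Function('Y')(Q, W) = 16
Function('g')(R) = 15 (Function('g')(R) = Add(16, -1) = 15)
Function('E')(Z) = Add(-75, Mul(-15, Z)) (Function('E')(Z) = Mul(-5, Add(Z, Add(Add(Z, 15), Z))) = Mul(-5, Add(Z, Add(Add(15, Z), Z))) = Mul(-5, Add(Z, Add(15, Mul(2, Z)))) = Mul(-5, Add(15, Mul(3, Z))) = Add(-75, Mul(-15, Z)))
Add(317, Mul(-1, Function('E')(19))) = Add(317, Mul(-1, Add(-75, Mul(-15, 19)))) = Add(317, Mul(-1, Add(-75, -285))) = Add(317, Mul(-1, -360)) = Add(317, 360) = 677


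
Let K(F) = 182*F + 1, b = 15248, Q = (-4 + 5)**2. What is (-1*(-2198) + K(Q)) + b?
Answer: 17629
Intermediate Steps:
Q = 1 (Q = 1**2 = 1)
K(F) = 1 + 182*F
(-1*(-2198) + K(Q)) + b = (-1*(-2198) + (1 + 182*1)) + 15248 = (2198 + (1 + 182)) + 15248 = (2198 + 183) + 15248 = 2381 + 15248 = 17629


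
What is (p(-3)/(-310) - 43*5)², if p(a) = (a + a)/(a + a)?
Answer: 4442355801/96100 ≈ 46226.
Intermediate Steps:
p(a) = 1 (p(a) = (2*a)/((2*a)) = (2*a)*(1/(2*a)) = 1)
(p(-3)/(-310) - 43*5)² = (1/(-310) - 43*5)² = (1*(-1/310) - 215)² = (-1/310 - 215)² = (-66651/310)² = 4442355801/96100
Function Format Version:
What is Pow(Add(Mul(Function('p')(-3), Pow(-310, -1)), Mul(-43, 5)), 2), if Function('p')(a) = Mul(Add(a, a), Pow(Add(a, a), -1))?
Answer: Rational(4442355801, 96100) ≈ 46226.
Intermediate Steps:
Function('p')(a) = 1 (Function('p')(a) = Mul(Mul(2, a), Pow(Mul(2, a), -1)) = Mul(Mul(2, a), Mul(Rational(1, 2), Pow(a, -1))) = 1)
Pow(Add(Mul(Function('p')(-3), Pow(-310, -1)), Mul(-43, 5)), 2) = Pow(Add(Mul(1, Pow(-310, -1)), Mul(-43, 5)), 2) = Pow(Add(Mul(1, Rational(-1, 310)), -215), 2) = Pow(Add(Rational(-1, 310), -215), 2) = Pow(Rational(-66651, 310), 2) = Rational(4442355801, 96100)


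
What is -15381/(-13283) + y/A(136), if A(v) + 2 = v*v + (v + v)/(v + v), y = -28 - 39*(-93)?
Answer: 332277112/245669085 ≈ 1.3525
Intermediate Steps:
y = 3599 (y = -28 + 3627 = 3599)
A(v) = -1 + v**2 (A(v) = -2 + (v*v + (v + v)/(v + v)) = -2 + (v**2 + (2*v)/((2*v))) = -2 + (v**2 + (2*v)*(1/(2*v))) = -2 + (v**2 + 1) = -2 + (1 + v**2) = -1 + v**2)
-15381/(-13283) + y/A(136) = -15381/(-13283) + 3599/(-1 + 136**2) = -15381*(-1/13283) + 3599/(-1 + 18496) = 15381/13283 + 3599/18495 = 332277112/245669085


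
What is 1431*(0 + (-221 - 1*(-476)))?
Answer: 364905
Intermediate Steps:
1431*(0 + (-221 - 1*(-476))) = 1431*(0 + (-221 + 476)) = 1431*(0 + 255) = 1431*255 = 364905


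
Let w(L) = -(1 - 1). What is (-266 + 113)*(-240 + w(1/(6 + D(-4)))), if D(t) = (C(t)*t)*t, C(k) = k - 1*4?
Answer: 36720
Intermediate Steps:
C(k) = -4 + k (C(k) = k - 4 = -4 + k)
D(t) = t²*(-4 + t) (D(t) = ((-4 + t)*t)*t = (t*(-4 + t))*t = t²*(-4 + t))
w(L) = 0 (w(L) = -1*0 = 0)
(-266 + 113)*(-240 + w(1/(6 + D(-4)))) = (-266 + 113)*(-240 + 0) = -153*(-240) = 36720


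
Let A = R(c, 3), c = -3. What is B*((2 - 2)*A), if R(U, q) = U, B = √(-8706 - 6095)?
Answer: 0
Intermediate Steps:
B = 19*I*√41 (B = √(-14801) = 19*I*√41 ≈ 121.66*I)
A = -3
B*((2 - 2)*A) = (19*I*√41)*((2 - 2)*(-3)) = (19*I*√41)*(0*(-3)) = (19*I*√41)*0 = 0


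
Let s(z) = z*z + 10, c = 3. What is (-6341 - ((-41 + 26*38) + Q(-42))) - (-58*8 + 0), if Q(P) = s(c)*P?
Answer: -6026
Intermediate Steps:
s(z) = 10 + z² (s(z) = z² + 10 = 10 + z²)
Q(P) = 19*P (Q(P) = (10 + 3²)*P = (10 + 9)*P = 19*P)
(-6341 - ((-41 + 26*38) + Q(-42))) - (-58*8 + 0) = (-6341 - ((-41 + 26*38) + 19*(-42))) - (-58*8 + 0) = (-6341 - ((-41 + 988) - 798)) - (-464 + 0) = (-6341 - (947 - 798)) - 1*(-464) = (-6341 - 1*149) + 464 = (-6341 - 149) + 464 = -6490 + 464 = -6026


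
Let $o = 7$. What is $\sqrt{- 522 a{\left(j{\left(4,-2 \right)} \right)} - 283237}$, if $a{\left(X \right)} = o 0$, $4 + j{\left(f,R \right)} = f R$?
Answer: $i \sqrt{283237} \approx 532.2 i$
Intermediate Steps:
$j{\left(f,R \right)} = -4 + R f$ ($j{\left(f,R \right)} = -4 + f R = -4 + R f$)
$a{\left(X \right)} = 0$ ($a{\left(X \right)} = 7 \cdot 0 = 0$)
$\sqrt{- 522 a{\left(j{\left(4,-2 \right)} \right)} - 283237} = \sqrt{\left(-522\right) 0 - 283237} = \sqrt{0 - 283237} = \sqrt{-283237} = i \sqrt{283237}$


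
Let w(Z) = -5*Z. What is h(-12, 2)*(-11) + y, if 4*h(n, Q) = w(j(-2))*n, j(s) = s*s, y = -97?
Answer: -757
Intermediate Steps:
j(s) = s²
h(n, Q) = -5*n (h(n, Q) = ((-5*(-2)²)*n)/4 = ((-5*4)*n)/4 = (-20*n)/4 = -5*n)
h(-12, 2)*(-11) + y = -5*(-12)*(-11) - 97 = 60*(-11) - 97 = -660 - 97 = -757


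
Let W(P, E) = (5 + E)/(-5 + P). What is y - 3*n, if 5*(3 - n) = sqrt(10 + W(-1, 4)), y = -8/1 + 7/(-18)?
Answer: -313/18 + 3*sqrt(34)/10 ≈ -15.640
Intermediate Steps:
W(P, E) = (5 + E)/(-5 + P)
y = -151/18 (y = -8*1 + 7*(-1/18) = -8 - 7/18 = -151/18 ≈ -8.3889)
n = 3 - sqrt(34)/10 (n = 3 - sqrt(10 + (5 + 4)/(-5 - 1))/5 = 3 - sqrt(10 + 9/(-6))/5 = 3 - sqrt(10 - 1/6*9)/5 = 3 - sqrt(10 - 3/2)/5 = 3 - sqrt(34)/10 ≈ 2.4169)
y - 3*n = -151/18 - 3*(3 - sqrt(34)/10) = -151/18 + (-9 + 3*sqrt(34)/10) = -313/18 + 3*sqrt(34)/10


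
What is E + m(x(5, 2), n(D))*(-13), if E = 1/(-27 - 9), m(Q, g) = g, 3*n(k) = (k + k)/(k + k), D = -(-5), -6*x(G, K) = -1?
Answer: -157/36 ≈ -4.3611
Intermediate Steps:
x(G, K) = ⅙ (x(G, K) = -⅙*(-1) = ⅙)
D = 5 (D = -5*(-1) = 5)
n(k) = ⅓ (n(k) = ((k + k)/(k + k))/3 = ((2*k)/((2*k)))/3 = ((2*k)*(1/(2*k)))/3 = (⅓)*1 = ⅓)
E = -1/36 (E = 1/(-36) = -1/36 ≈ -0.027778)
E + m(x(5, 2), n(D))*(-13) = -1/36 + (⅓)*(-13) = -1/36 - 13/3 = -157/36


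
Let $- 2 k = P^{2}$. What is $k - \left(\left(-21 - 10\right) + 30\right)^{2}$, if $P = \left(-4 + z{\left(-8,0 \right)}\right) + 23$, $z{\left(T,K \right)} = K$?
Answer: $- \frac{363}{2} \approx -181.5$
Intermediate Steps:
$P = 19$ ($P = \left(-4 + 0\right) + 23 = -4 + 23 = 19$)
$k = - \frac{361}{2}$ ($k = - \frac{19^{2}}{2} = \left(- \frac{1}{2}\right) 361 = - \frac{361}{2} \approx -180.5$)
$k - \left(\left(-21 - 10\right) + 30\right)^{2} = - \frac{361}{2} - \left(\left(-21 - 10\right) + 30\right)^{2} = - \frac{361}{2} - \left(-31 + 30\right)^{2} = - \frac{361}{2} - \left(-1\right)^{2} = - \frac{361}{2} - 1 = - \frac{363}{2}$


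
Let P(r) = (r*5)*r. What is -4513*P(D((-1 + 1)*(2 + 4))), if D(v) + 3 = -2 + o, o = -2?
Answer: -1105685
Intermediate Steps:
D(v) = -7 (D(v) = -3 + (-2 - 2) = -3 - 4 = -7)
P(r) = 5*r**2 (P(r) = (5*r)*r = 5*r**2)
-4513*P(D((-1 + 1)*(2 + 4))) = -22565*(-7)**2 = -22565*49 = -4513*245 = -1105685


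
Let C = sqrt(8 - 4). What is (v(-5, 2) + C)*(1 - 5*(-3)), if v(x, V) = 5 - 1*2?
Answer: 80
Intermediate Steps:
C = 2 (C = sqrt(4) = 2)
v(x, V) = 3 (v(x, V) = 5 - 2 = 3)
(v(-5, 2) + C)*(1 - 5*(-3)) = (3 + 2)*(1 - 5*(-3)) = 5*(1 + 15) = 5*16 = 80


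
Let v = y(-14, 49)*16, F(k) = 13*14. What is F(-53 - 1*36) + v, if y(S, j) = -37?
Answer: -410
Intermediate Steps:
F(k) = 182
v = -592 (v = -37*16 = -592)
F(-53 - 1*36) + v = 182 - 592 = -410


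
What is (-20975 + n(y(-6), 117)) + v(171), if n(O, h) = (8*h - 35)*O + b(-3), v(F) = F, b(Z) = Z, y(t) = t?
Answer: -26213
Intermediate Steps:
n(O, h) = -3 + O*(-35 + 8*h) (n(O, h) = (8*h - 35)*O - 3 = (-35 + 8*h)*O - 3 = O*(-35 + 8*h) - 3 = -3 + O*(-35 + 8*h))
(-20975 + n(y(-6), 117)) + v(171) = (-20975 + (-3 - 35*(-6) + 8*(-6)*117)) + 171 = (-20975 + (-3 + 210 - 5616)) + 171 = (-20975 - 5409) + 171 = -26384 + 171 = -26213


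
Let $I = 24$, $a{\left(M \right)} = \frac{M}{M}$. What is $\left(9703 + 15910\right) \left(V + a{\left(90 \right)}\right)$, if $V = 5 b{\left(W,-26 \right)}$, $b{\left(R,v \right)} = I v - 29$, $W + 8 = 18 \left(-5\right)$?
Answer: $-83600832$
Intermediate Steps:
$a{\left(M \right)} = 1$
$W = -98$ ($W = -8 + 18 \left(-5\right) = -8 - 90 = -98$)
$b{\left(R,v \right)} = -29 + 24 v$ ($b{\left(R,v \right)} = 24 v - 29 = -29 + 24 v$)
$V = -3265$ ($V = 5 \left(-29 + 24 \left(-26\right)\right) = 5 \left(-29 - 624\right) = 5 \left(-653\right) = -3265$)
$\left(9703 + 15910\right) \left(V + a{\left(90 \right)}\right) = \left(9703 + 15910\right) \left(-3265 + 1\right) = 25613 \left(-3264\right) = -83600832$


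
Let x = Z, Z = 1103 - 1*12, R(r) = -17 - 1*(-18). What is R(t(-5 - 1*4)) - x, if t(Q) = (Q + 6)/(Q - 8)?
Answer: -1090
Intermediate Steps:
t(Q) = (6 + Q)/(-8 + Q)
R(r) = 1 (R(r) = -17 + 18 = 1)
Z = 1091 (Z = 1103 - 12 = 1091)
x = 1091
R(t(-5 - 1*4)) - x = 1 - 1*1091 = 1 - 1091 = -1090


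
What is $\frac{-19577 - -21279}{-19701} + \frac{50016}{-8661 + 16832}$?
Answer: $\frac{971458174}{160976871} \approx 6.0348$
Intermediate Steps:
$\frac{-19577 - -21279}{-19701} + \frac{50016}{-8661 + 16832} = \left(-19577 + 21279\right) \left(- \frac{1}{19701}\right) + \frac{50016}{8171} = 1702 \left(- \frac{1}{19701}\right) + 50016 \cdot \frac{1}{8171} = - \frac{1702}{19701} + \frac{50016}{8171} = \frac{971458174}{160976871}$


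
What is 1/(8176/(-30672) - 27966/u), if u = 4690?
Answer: -4495365/28003706 ≈ -0.16053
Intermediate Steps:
1/(8176/(-30672) - 27966/u) = 1/(8176/(-30672) - 27966/4690) = 1/(8176*(-1/30672) - 27966*1/4690) = 1/(-511/1917 - 13983/2345) = 1/(-28003706/4495365) = -4495365/28003706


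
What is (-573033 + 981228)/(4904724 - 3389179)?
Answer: 81639/303109 ≈ 0.26934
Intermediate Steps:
(-573033 + 981228)/(4904724 - 3389179) = 408195/1515545 = 408195*(1/1515545) = 81639/303109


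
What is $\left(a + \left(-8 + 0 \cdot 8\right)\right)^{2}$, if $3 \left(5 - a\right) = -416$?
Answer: $\frac{165649}{9} \approx 18405.0$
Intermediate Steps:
$a = \frac{431}{3}$ ($a = 5 - - \frac{416}{3} = 5 + \frac{416}{3} = \frac{431}{3} \approx 143.67$)
$\left(a + \left(-8 + 0 \cdot 8\right)\right)^{2} = \left(\frac{431}{3} + \left(-8 + 0 \cdot 8\right)\right)^{2} = \left(\frac{431}{3} + \left(-8 + 0\right)\right)^{2} = \left(\frac{431}{3} - 8\right)^{2} = \left(\frac{407}{3}\right)^{2} = \frac{165649}{9}$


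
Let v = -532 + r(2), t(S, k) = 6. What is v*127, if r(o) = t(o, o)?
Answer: -66802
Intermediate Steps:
r(o) = 6
v = -526 (v = -532 + 6 = -526)
v*127 = -526*127 = -66802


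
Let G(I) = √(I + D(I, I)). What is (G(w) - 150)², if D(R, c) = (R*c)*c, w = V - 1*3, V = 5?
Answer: (150 - √10)² ≈ 21561.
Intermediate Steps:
w = 2 (w = 5 - 1*3 = 5 - 3 = 2)
D(R, c) = R*c²
G(I) = √(I + I³) (G(I) = √(I + I*I²) = √(I + I³))
(G(w) - 150)² = (√(2 + 2³) - 150)² = (√(2 + 8) - 150)² = (√10 - 150)² = (-150 + √10)²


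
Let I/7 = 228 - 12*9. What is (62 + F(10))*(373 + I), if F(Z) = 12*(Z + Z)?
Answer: 366326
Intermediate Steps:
F(Z) = 24*Z (F(Z) = 12*(2*Z) = 24*Z)
I = 840 (I = 7*(228 - 12*9) = 7*(228 - 1*108) = 7*(228 - 108) = 7*120 = 840)
(62 + F(10))*(373 + I) = (62 + 24*10)*(373 + 840) = (62 + 240)*1213 = 302*1213 = 366326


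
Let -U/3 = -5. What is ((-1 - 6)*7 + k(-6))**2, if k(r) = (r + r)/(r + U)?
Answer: 22801/9 ≈ 2533.4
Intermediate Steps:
U = 15 (U = -3*(-5) = 15)
k(r) = 2*r/(15 + r) (k(r) = (r + r)/(r + 15) = (2*r)/(15 + r) = 2*r/(15 + r))
((-1 - 6)*7 + k(-6))**2 = ((-1 - 6)*7 + 2*(-6)/(15 - 6))**2 = (-7*7 + 2*(-6)/9)**2 = (-49 + 2*(-6)*(1/9))**2 = (-49 - 4/3)**2 = (-151/3)**2 = 22801/9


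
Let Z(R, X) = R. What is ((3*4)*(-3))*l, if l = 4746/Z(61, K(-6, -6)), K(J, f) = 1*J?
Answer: -170856/61 ≈ -2800.9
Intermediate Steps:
K(J, f) = J
l = 4746/61 ≈ 77.803
((3*4)*(-3))*l = ((3*4)*(-3))*(4746/61) = (12*(-3))*(4746/61) = -36*4746/61 = -170856/61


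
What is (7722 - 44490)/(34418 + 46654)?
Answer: -766/1689 ≈ -0.45352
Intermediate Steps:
(7722 - 44490)/(34418 + 46654) = -36768/81072 = -36768*1/81072 = -766/1689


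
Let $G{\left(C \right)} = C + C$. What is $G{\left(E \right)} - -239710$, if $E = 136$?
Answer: $239982$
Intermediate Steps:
$G{\left(C \right)} = 2 C$
$G{\left(E \right)} - -239710 = 2 \cdot 136 - -239710 = 272 + 239710 = 239982$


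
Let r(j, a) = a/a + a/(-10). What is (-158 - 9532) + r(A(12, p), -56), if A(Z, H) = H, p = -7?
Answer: -48417/5 ≈ -9683.4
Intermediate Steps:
r(j, a) = 1 - a/10 (r(j, a) = 1 + a*(-1/10) = 1 - a/10)
(-158 - 9532) + r(A(12, p), -56) = (-158 - 9532) + (1 - 1/10*(-56)) = -9690 + (1 + 28/5) = -9690 + 33/5 = -48417/5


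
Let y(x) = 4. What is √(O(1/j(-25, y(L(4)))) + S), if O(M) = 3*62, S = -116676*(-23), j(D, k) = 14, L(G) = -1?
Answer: √2683734 ≈ 1638.2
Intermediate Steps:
S = 2683548
O(M) = 186
√(O(1/j(-25, y(L(4)))) + S) = √(186 + 2683548) = √2683734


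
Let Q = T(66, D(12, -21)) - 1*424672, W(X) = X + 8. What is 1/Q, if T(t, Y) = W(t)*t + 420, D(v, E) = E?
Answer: -1/419368 ≈ -2.3845e-6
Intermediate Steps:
W(X) = 8 + X
T(t, Y) = 420 + t*(8 + t) (T(t, Y) = (8 + t)*t + 420 = t*(8 + t) + 420 = 420 + t*(8 + t))
Q = -419368 (Q = (420 + 66*(8 + 66)) - 1*424672 = (420 + 66*74) - 424672 = (420 + 4884) - 424672 = 5304 - 424672 = -419368)
1/Q = 1/(-419368) = -1/419368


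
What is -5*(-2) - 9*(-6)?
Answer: 64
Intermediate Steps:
-5*(-2) - 9*(-6) = 10 + 54 = 64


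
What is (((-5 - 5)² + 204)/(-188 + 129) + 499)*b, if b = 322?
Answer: 9382114/59 ≈ 1.5902e+5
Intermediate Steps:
(((-5 - 5)² + 204)/(-188 + 129) + 499)*b = (((-5 - 5)² + 204)/(-188 + 129) + 499)*322 = (((-10)² + 204)/(-59) + 499)*322 = ((100 + 204)*(-1/59) + 499)*322 = (304*(-1/59) + 499)*322 = (-304/59 + 499)*322 = (29137/59)*322 = 9382114/59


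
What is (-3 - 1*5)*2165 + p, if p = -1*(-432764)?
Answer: 415444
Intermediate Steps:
p = 432764
(-3 - 1*5)*2165 + p = (-3 - 1*5)*2165 + 432764 = (-3 - 5)*2165 + 432764 = -8*2165 + 432764 = -17320 + 432764 = 415444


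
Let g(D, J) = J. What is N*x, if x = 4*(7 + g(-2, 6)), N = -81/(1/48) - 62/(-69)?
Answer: -13946920/69 ≈ -2.0213e+5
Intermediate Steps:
N = -268210/69 (N = -81/1/48 - 62*(-1/69) = -81*48 + 62/69 = -3888 + 62/69 = -268210/69 ≈ -3887.1)
x = 52 (x = 4*(7 + 6) = 4*13 = 52)
N*x = -268210/69*52 = -13946920/69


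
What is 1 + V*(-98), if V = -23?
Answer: 2255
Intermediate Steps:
1 + V*(-98) = 1 - 23*(-98) = 1 + 2254 = 2255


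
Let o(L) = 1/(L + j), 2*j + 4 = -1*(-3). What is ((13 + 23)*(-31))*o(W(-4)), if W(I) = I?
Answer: 248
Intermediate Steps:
j = -1/2 (j = -2 + (-1*(-3))/2 = -2 + (1/2)*3 = -2 + 3/2 = -1/2 ≈ -0.50000)
o(L) = 1/(-1/2 + L) (o(L) = 1/(L - 1/2) = 1/(-1/2 + L))
((13 + 23)*(-31))*o(W(-4)) = ((13 + 23)*(-31))*(2/(-1 + 2*(-4))) = (36*(-31))*(2/(-1 - 8)) = -2232/(-9) = -2232*(-1)/9 = -1116*(-2/9) = 248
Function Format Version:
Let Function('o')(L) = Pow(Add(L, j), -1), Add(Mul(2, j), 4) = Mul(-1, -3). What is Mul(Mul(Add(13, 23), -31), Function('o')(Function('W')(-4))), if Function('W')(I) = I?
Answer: 248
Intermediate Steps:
j = Rational(-1, 2) (j = Add(-2, Mul(Rational(1, 2), Mul(-1, -3))) = Add(-2, Mul(Rational(1, 2), 3)) = Add(-2, Rational(3, 2)) = Rational(-1, 2) ≈ -0.50000)
Function('o')(L) = Pow(Add(Rational(-1, 2), L), -1) (Function('o')(L) = Pow(Add(L, Rational(-1, 2)), -1) = Pow(Add(Rational(-1, 2), L), -1))
Mul(Mul(Add(13, 23), -31), Function('o')(Function('W')(-4))) = Mul(Mul(Add(13, 23), -31), Mul(2, Pow(Add(-1, Mul(2, -4)), -1))) = Mul(Mul(36, -31), Mul(2, Pow(Add(-1, -8), -1))) = Mul(-1116, Mul(2, Pow(-9, -1))) = Mul(-1116, Mul(2, Rational(-1, 9))) = Mul(-1116, Rational(-2, 9)) = 248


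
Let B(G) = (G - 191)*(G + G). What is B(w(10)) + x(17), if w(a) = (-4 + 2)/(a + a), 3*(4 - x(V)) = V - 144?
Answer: 12683/150 ≈ 84.553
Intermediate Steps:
x(V) = 52 - V/3 (x(V) = 4 - (V - 144)/3 = 4 - (-144 + V)/3 = 4 + (48 - V/3) = 52 - V/3)
w(a) = -1/a (w(a) = -2*1/(2*a) = -1/a)
B(G) = 2*G*(-191 + G) (B(G) = (-191 + G)*(2*G) = 2*G*(-191 + G))
B(w(10)) + x(17) = 2*(-1/10)*(-191 - 1/10) + (52 - ⅓*17) = 2*(-1*⅒)*(-191 - 1*⅒) + (52 - 17/3) = 2*(-⅒)*(-191 - ⅒) + 139/3 = 2*(-⅒)*(-1911/10) + 139/3 = 1911/50 + 139/3 = 12683/150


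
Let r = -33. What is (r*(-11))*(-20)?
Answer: -7260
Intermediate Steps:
(r*(-11))*(-20) = -33*(-11)*(-20) = 363*(-20) = -7260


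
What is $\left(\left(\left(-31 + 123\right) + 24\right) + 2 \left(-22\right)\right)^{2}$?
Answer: $5184$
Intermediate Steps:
$\left(\left(\left(-31 + 123\right) + 24\right) + 2 \left(-22\right)\right)^{2} = \left(\left(92 + 24\right) - 44\right)^{2} = \left(116 - 44\right)^{2} = 72^{2} = 5184$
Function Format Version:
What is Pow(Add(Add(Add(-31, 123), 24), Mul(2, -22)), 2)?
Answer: 5184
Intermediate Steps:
Pow(Add(Add(Add(-31, 123), 24), Mul(2, -22)), 2) = Pow(Add(Add(92, 24), -44), 2) = Pow(Add(116, -44), 2) = Pow(72, 2) = 5184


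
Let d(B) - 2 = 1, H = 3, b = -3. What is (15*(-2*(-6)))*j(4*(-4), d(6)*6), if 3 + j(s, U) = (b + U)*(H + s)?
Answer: -35640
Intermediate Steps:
d(B) = 3 (d(B) = 2 + 1 = 3)
j(s, U) = -3 + (-3 + U)*(3 + s)
(15*(-2*(-6)))*j(4*(-4), d(6)*6) = (15*(-2*(-6)))*(-12 - 12*(-4) + 3*(3*6) + (3*6)*(4*(-4))) = (15*12)*(-12 - 3*(-16) + 3*18 + 18*(-16)) = 180*(-12 + 48 + 54 - 288) = 180*(-198) = -35640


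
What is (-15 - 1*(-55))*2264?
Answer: 90560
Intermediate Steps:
(-15 - 1*(-55))*2264 = (-15 + 55)*2264 = 40*2264 = 90560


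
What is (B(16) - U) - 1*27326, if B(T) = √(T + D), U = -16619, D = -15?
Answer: -10706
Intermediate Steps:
B(T) = √(-15 + T) (B(T) = √(T - 15) = √(-15 + T))
(B(16) - U) - 1*27326 = (√(-15 + 16) - 1*(-16619)) - 1*27326 = (√1 + 16619) - 27326 = (1 + 16619) - 27326 = 16620 - 27326 = -10706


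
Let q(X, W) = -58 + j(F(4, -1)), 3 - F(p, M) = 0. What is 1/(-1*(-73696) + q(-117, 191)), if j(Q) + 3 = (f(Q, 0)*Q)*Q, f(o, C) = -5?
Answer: 1/73590 ≈ 1.3589e-5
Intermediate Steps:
F(p, M) = 3 (F(p, M) = 3 - 1*0 = 3 + 0 = 3)
j(Q) = -3 - 5*Q**2 (j(Q) = -3 + (-5*Q)*Q = -3 - 5*Q**2)
q(X, W) = -106 (q(X, W) = -58 + (-3 - 5*3**2) = -58 + (-3 - 5*9) = -58 + (-3 - 45) = -58 - 48 = -106)
1/(-1*(-73696) + q(-117, 191)) = 1/(-1*(-73696) - 106) = 1/(73696 - 106) = 1/73590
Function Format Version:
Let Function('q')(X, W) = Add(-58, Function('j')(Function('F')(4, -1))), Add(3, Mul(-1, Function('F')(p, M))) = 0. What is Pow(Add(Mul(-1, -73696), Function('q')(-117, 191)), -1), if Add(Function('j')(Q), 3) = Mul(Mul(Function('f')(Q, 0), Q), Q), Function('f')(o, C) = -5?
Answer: Rational(1, 73590) ≈ 1.3589e-5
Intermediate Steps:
Function('F')(p, M) = 3 (Function('F')(p, M) = Add(3, Mul(-1, 0)) = Add(3, 0) = 3)
Function('j')(Q) = Add(-3, Mul(-5, Pow(Q, 2))) (Function('j')(Q) = Add(-3, Mul(Mul(-5, Q), Q)) = Add(-3, Mul(-5, Pow(Q, 2))))
Function('q')(X, W) = -106 (Function('q')(X, W) = Add(-58, Add(-3, Mul(-5, Pow(3, 2)))) = Add(-58, Add(-3, Mul(-5, 9))) = Add(-58, Add(-3, -45)) = Add(-58, -48) = -106)
Pow(Add(Mul(-1, -73696), Function('q')(-117, 191)), -1) = Pow(Add(Mul(-1, -73696), -106), -1) = Pow(Add(73696, -106), -1) = Pow(73590, -1) = Rational(1, 73590)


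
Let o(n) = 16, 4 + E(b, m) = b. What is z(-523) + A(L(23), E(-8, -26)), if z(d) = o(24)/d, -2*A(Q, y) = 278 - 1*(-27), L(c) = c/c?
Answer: -159547/1046 ≈ -152.53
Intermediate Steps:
E(b, m) = -4 + b
L(c) = 1
A(Q, y) = -305/2 (A(Q, y) = -(278 - 1*(-27))/2 = -(278 + 27)/2 = -1/2*305 = -305/2)
z(d) = 16/d
z(-523) + A(L(23), E(-8, -26)) = 16/(-523) - 305/2 = 16*(-1/523) - 305/2 = -16/523 - 305/2 = -159547/1046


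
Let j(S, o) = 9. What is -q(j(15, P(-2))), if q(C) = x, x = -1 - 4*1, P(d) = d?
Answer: 5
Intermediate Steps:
x = -5 (x = -1 - 4 = -5)
q(C) = -5
-q(j(15, P(-2))) = -1*(-5) = 5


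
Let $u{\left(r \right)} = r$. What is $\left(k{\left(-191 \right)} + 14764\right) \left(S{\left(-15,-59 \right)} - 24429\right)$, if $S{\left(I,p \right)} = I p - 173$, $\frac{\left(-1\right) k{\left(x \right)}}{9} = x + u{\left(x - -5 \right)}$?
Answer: $-430629569$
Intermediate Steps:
$k{\left(x \right)} = -45 - 18 x$ ($k{\left(x \right)} = - 9 \left(x + \left(x - -5\right)\right) = - 9 \left(x + \left(x + 5\right)\right) = - 9 \left(x + \left(5 + x\right)\right) = - 9 \left(5 + 2 x\right) = -45 - 18 x$)
$S{\left(I,p \right)} = -173 + I p$
$\left(k{\left(-191 \right)} + 14764\right) \left(S{\left(-15,-59 \right)} - 24429\right) = \left(\left(-45 - -3438\right) + 14764\right) \left(\left(-173 - -885\right) - 24429\right) = \left(\left(-45 + 3438\right) + 14764\right) \left(\left(-173 + 885\right) + \left(-24756 + 327\right)\right) = \left(3393 + 14764\right) \left(712 - 24429\right) = 18157 \left(-23717\right) = -430629569$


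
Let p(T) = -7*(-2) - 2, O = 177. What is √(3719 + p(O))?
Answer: √3731 ≈ 61.082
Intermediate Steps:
p(T) = 12 (p(T) = 14 - 2 = 12)
√(3719 + p(O)) = √(3719 + 12) = √3731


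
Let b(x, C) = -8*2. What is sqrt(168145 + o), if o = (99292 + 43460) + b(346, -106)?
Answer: sqrt(310881) ≈ 557.57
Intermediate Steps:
b(x, C) = -16
o = 142736 (o = (99292 + 43460) - 16 = 142752 - 16 = 142736)
sqrt(168145 + o) = sqrt(168145 + 142736) = sqrt(310881)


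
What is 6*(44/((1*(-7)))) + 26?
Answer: -82/7 ≈ -11.714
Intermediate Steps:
6*(44/((1*(-7)))) + 26 = 6*(44/(-7)) + 26 = 6*(44*(-⅐)) + 26 = 6*(-44/7) + 26 = -264/7 + 26 = -82/7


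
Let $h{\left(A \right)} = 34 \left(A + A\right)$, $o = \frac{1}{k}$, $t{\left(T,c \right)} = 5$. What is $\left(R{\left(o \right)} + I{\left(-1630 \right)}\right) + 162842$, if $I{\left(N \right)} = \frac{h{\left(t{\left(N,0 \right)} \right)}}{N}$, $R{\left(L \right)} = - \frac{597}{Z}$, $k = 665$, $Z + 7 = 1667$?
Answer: $\frac{44061634609}{270580} \approx 1.6284 \cdot 10^{5}$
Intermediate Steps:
$Z = 1660$ ($Z = -7 + 1667 = 1660$)
$o = \frac{1}{665} \approx 0.0015038$
$h{\left(A \right)} = 68 A$ ($h{\left(A \right)} = 34 \cdot 2 A = 68 A$)
$R{\left(L \right)} = - \frac{597}{1660}$
$I{\left(N \right)} = \frac{340}{N}$ ($I{\left(N \right)} = \frac{68 \cdot 5}{N} = \frac{340}{N}$)
$\left(R{\left(o \right)} + I{\left(-1630 \right)}\right) + 162842 = \left(- \frac{597}{1660} + \frac{340}{-1630}\right) + 162842 = \left(- \frac{597}{1660} + 340 \left(- \frac{1}{1630}\right)\right) + 162842 = \left(- \frac{597}{1660} - \frac{34}{163}\right) + 162842 = - \frac{153751}{270580} + 162842 = \frac{44061634609}{270580}$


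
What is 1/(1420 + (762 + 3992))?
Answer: 1/6174 ≈ 0.00016197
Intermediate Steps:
1/(1420 + (762 + 3992)) = 1/(1420 + 4754) = 1/6174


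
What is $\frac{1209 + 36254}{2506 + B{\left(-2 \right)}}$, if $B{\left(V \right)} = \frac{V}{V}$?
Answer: $\frac{37463}{2507} \approx 14.943$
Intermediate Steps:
$B{\left(V \right)} = 1$
$\frac{1209 + 36254}{2506 + B{\left(-2 \right)}} = \frac{1209 + 36254}{2506 + 1} = \frac{37463}{2507}$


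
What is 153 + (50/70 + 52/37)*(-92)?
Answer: -10881/259 ≈ -42.012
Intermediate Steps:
153 + (50/70 + 52/37)*(-92) = 153 + (50*(1/70) + 52*(1/37))*(-92) = 153 + (5/7 + 52/37)*(-92) = 153 + (549/259)*(-92) = 153 - 50508/259 = -10881/259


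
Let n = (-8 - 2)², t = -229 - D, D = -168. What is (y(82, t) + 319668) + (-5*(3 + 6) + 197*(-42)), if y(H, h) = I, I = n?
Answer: 311449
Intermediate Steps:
t = -61 (t = -229 - 1*(-168) = -229 + 168 = -61)
n = 100 (n = (-10)² = 100)
I = 100
y(H, h) = 100
(y(82, t) + 319668) + (-5*(3 + 6) + 197*(-42)) = (100 + 319668) + (-5*(3 + 6) + 197*(-42)) = 319768 + (-5*9 - 8274) = 319768 + (-45 - 8274) = 319768 - 8319 = 311449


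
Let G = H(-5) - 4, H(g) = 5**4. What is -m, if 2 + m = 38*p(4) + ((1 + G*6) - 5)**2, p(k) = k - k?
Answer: -13853282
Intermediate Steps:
H(g) = 625
p(k) = 0
G = 621 (G = 625 - 4 = 621)
m = 13853282 (m = -2 + (38*0 + ((1 + 621*6) - 5)**2) = -2 + (0 + ((1 + 3726) - 5)**2) = -2 + (0 + (3727 - 5)**2) = -2 + (0 + 3722**2) = -2 + (0 + 13853284) = -2 + 13853284 = 13853282)
-m = -1*13853282 = -13853282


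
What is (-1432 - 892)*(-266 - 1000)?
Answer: 2942184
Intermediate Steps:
(-1432 - 892)*(-266 - 1000) = -2324*(-1266) = 2942184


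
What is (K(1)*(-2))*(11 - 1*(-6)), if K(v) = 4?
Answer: -136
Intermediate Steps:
(K(1)*(-2))*(11 - 1*(-6)) = (4*(-2))*(11 - 1*(-6)) = -8*(11 + 6) = -8*17 = -136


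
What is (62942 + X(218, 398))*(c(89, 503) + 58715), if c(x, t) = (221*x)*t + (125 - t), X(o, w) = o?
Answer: 628558467040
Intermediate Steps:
c(x, t) = 125 - t + 221*t*x (c(x, t) = 221*t*x + (125 - t) = 125 - t + 221*t*x)
(62942 + X(218, 398))*(c(89, 503) + 58715) = (62942 + 218)*((125 - 1*503 + 221*503*89) + 58715) = 63160*((125 - 503 + 9893507) + 58715) = 63160*(9893129 + 58715) = 63160*9951844 = 628558467040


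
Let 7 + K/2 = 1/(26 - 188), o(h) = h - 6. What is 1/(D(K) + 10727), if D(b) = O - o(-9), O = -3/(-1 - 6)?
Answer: 7/75197 ≈ 9.3089e-5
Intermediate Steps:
o(h) = -6 + h
K = -1135/81 (K = -14 + 2/(26 - 188) = -14 + 2/(-162) = -14 + 2*(-1/162) = -14 - 1/81 = -1135/81 ≈ -14.012)
O = 3/7 (O = -3/(-7) = -⅐*(-3) = 3/7 ≈ 0.42857)
D(b) = 108/7 (D(b) = 3/7 - (-6 - 9) = 3/7 - 1*(-15) = 3/7 + 15 = 108/7)
1/(D(K) + 10727) = 1/(108/7 + 10727) = 1/(75197/7) = 7/75197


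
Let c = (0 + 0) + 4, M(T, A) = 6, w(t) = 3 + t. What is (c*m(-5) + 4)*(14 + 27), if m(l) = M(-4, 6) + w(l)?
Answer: 820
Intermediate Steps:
c = 4 (c = 0 + 4 = 4)
m(l) = 9 + l (m(l) = 6 + (3 + l) = 9 + l)
(c*m(-5) + 4)*(14 + 27) = (4*(9 - 5) + 4)*(14 + 27) = (4*4 + 4)*41 = (16 + 4)*41 = 20*41 = 820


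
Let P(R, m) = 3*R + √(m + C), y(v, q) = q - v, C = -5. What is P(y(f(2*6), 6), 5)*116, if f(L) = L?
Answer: -2088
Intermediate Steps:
P(R, m) = √(-5 + m) + 3*R (P(R, m) = 3*R + √(m - 5) = 3*R + √(-5 + m) = √(-5 + m) + 3*R)
P(y(f(2*6), 6), 5)*116 = (√(-5 + 5) + 3*(6 - 2*6))*116 = (√0 + 3*(6 - 1*12))*116 = (0 + 3*(6 - 12))*116 = (0 + 3*(-6))*116 = (0 - 18)*116 = -18*116 = -2088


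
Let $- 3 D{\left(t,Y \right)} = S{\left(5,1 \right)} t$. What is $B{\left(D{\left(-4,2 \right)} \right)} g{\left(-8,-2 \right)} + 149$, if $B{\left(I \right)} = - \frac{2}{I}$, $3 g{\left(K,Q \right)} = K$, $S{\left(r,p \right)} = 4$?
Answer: $150$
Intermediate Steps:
$g{\left(K,Q \right)} = \frac{K}{3}$
$D{\left(t,Y \right)} = - \frac{4 t}{3}$
$B{\left(D{\left(-4,2 \right)} \right)} g{\left(-8,-2 \right)} + 149 = - \frac{2}{\left(- \frac{4}{3}\right) \left(-4\right)} \frac{1}{3} \left(-8\right) + 149 = - \frac{2}{\frac{16}{3}} \left(- \frac{8}{3}\right) + 149 = \left(-2\right) \frac{3}{16} \left(- \frac{8}{3}\right) + 149 = \left(- \frac{3}{8}\right) \left(- \frac{8}{3}\right) + 149 = 1 + 149 = 150$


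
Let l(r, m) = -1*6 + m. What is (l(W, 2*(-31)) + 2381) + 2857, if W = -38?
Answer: 5170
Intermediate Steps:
l(r, m) = -6 + m
(l(W, 2*(-31)) + 2381) + 2857 = ((-6 + 2*(-31)) + 2381) + 2857 = ((-6 - 62) + 2381) + 2857 = (-68 + 2381) + 2857 = 2313 + 2857 = 5170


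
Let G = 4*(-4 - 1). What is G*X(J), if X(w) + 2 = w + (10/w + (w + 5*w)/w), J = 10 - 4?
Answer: -700/3 ≈ -233.33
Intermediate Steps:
J = 6
G = -20 (G = 4*(-5) = -20)
X(w) = 4 + w + 10/w (X(w) = -2 + (w + (10/w + (w + 5*w)/w)) = -2 + (w + (10/w + (6*w)/w)) = -2 + (w + (10/w + 6)) = -2 + (w + (6 + 10/w)) = -2 + (6 + w + 10/w) = 4 + w + 10/w)
G*X(J) = -20*(4 + 6 + 10/6) = -20*(4 + 6 + 10*(1/6)) = -20*(4 + 6 + 5/3) = -20*35/3 = -700/3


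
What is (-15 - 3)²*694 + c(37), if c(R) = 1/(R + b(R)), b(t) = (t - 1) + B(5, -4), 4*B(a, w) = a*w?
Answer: 15290209/68 ≈ 2.2486e+5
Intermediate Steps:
B(a, w) = a*w/4 (B(a, w) = (a*w)/4 = a*w/4)
b(t) = -6 + t (b(t) = (t - 1) + (¼)*5*(-4) = (-1 + t) - 5 = -6 + t)
c(R) = 1/(-6 + 2*R) (c(R) = 1/(R + (-6 + R)) = 1/(-6 + 2*R))
(-15 - 3)²*694 + c(37) = (-15 - 3)²*694 + 1/(2*(-3 + 37)) = (-18)²*694 + (½)/34 = 324*694 + (½)*(1/34) = 224856 + 1/68 = 15290209/68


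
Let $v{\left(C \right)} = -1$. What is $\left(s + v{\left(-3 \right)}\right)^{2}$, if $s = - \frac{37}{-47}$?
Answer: $\frac{100}{2209} \approx 0.045269$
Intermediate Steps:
$s = \frac{37}{47}$ ($s = \left(-37\right) \left(- \frac{1}{47}\right) = \frac{37}{47} \approx 0.78723$)
$\left(s + v{\left(-3 \right)}\right)^{2} = \left(\frac{37}{47} - 1\right)^{2} = \left(- \frac{10}{47}\right)^{2} = \frac{100}{2209}$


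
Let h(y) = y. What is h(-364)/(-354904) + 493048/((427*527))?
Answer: 43766654487/19965923054 ≈ 2.1921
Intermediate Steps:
h(-364)/(-354904) + 493048/((427*527)) = -364/(-354904) + 493048/((427*527)) = -364*(-1/354904) + 493048/225029 = 91/88726 + 493048*(1/225029) = 91/88726 + 493048/225029 = 43766654487/19965923054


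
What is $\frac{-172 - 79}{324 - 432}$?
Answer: $\frac{251}{108} \approx 2.3241$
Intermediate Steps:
$\frac{-172 - 79}{324 - 432} = - \frac{251}{-108} = \left(-251\right) \left(- \frac{1}{108}\right) = \frac{251}{108}$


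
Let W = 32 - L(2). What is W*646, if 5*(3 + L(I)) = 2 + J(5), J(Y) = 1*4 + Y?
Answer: 105944/5 ≈ 21189.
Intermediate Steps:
J(Y) = 4 + Y
L(I) = -4/5 (L(I) = -3 + (2 + (4 + 5))/5 = -3 + (2 + 9)/5 = -3 + (1/5)*11 = -3 + 11/5 = -4/5)
W = 164/5 (W = 32 - 1*(-4/5) = 32 + 4/5 = 164/5 ≈ 32.800)
W*646 = (164/5)*646 = 105944/5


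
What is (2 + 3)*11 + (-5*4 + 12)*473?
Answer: -3729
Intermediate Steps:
(2 + 3)*11 + (-5*4 + 12)*473 = 5*11 + (-20 + 12)*473 = 55 - 8*473 = 55 - 3784 = -3729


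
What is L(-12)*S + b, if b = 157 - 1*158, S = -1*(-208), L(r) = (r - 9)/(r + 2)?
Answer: 2179/5 ≈ 435.80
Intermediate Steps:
L(r) = (-9 + r)/(2 + r)
S = 208
b = -1 (b = 157 - 158 = -1)
L(-12)*S + b = ((-9 - 12)/(2 - 12))*208 - 1 = (-21/(-10))*208 - 1 = -⅒*(-21)*208 - 1 = (21/10)*208 - 1 = 2184/5 - 1 = 2179/5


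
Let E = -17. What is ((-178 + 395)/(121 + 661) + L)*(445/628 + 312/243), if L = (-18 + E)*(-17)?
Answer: 582498679/491096 ≈ 1186.1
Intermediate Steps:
L = 595 (L = (-18 - 17)*(-17) = -35*(-17) = 595)
((-178 + 395)/(121 + 661) + L)*(445/628 + 312/243) = ((-178 + 395)/(121 + 661) + 595)*(445/628 + 312/243) = (217/782 + 595)*(445*(1/628) + 312*(1/243)) = (217*(1/782) + 595)*(445/628 + 104/81) = (217/782 + 595)*(101357/50868) = (465507/782)*(101357/50868) = 582498679/491096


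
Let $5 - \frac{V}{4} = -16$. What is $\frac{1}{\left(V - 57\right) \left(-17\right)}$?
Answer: $- \frac{1}{459} \approx -0.0021787$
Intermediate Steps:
$V = 84$ ($V = 20 - -64 = 20 + 64 = 84$)
$\frac{1}{\left(V - 57\right) \left(-17\right)} = \frac{1}{\left(84 - 57\right) \left(-17\right)} = \frac{1}{27 \left(-17\right)} = \frac{1}{-459} = - \frac{1}{459}$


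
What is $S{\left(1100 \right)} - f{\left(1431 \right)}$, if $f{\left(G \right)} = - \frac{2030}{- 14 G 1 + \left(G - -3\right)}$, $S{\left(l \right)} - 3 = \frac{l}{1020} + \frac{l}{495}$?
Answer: $\frac{587327}{94860} \approx 6.1915$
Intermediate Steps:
$S{\left(l \right)} = 3 + \frac{101 l}{33660}$ ($S{\left(l \right)} = 3 + \left(\frac{l}{1020} + \frac{l}{495}\right) = 3 + \frac{101 l}{33660}$)
$f{\left(G \right)} = - \frac{2030}{3 - 13 G}$ ($f{\left(G \right)} = - \frac{2030}{- 14 G + \left(G + 3\right)} = - \frac{2030}{- 14 G + \left(3 + G\right)} = - \frac{2030}{3 - 13 G}$)
$S{\left(1100 \right)} - f{\left(1431 \right)} = \left(3 + \frac{101}{33660} \cdot 1100\right) - \frac{2030}{-3 + 13 \cdot 1431} = \left(3 + \frac{505}{153}\right) - \frac{2030}{-3 + 18603} = \frac{964}{153} - \frac{2030}{18600} = \frac{964}{153} - 2030 \cdot \frac{1}{18600} = \frac{964}{153} - \frac{203}{1860} = \frac{587327}{94860}$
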